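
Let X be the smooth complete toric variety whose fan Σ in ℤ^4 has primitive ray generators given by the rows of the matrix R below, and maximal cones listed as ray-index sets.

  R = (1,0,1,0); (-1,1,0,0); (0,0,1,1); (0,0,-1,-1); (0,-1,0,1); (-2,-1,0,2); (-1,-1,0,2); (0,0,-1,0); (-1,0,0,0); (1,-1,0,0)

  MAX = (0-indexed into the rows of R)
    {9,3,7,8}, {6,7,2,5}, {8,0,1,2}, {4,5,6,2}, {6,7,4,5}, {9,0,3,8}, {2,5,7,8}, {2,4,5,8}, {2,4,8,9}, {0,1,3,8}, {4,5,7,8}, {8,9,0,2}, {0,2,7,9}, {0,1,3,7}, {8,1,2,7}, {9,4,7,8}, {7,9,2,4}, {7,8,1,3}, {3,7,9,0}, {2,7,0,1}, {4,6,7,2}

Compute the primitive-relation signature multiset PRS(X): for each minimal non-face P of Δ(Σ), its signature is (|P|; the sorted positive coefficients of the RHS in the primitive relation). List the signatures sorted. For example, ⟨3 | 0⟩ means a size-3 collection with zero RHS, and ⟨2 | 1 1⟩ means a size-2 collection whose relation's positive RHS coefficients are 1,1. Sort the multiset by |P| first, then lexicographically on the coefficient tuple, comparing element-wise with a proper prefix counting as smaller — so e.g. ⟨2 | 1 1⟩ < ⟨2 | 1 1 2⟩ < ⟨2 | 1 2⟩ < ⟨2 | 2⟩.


Δ(Σ) — 10 vertices, 18 min non-faces:

  {1,9}:  v_{1} + v_{9} = 0  ⇒ sig = ⟨2 | 0⟩
  {2,3}:  v_{2} + v_{3} = 0  ⇒ sig = ⟨2 | 0⟩
  {6,8}:  v_{6} + v_{8} = v_{5}  ⇒ sig = ⟨2 | 1⟩
  {0,4}:  v_{0} + v_{4} = v_{2} + v_{9}  ⇒ sig = ⟨2 | 1 1⟩
  {0,6}:  v_{0} + v_{6} = v_{2} + v_{4}  ⇒ sig = ⟨2 | 1 1⟩
  {0,5}:  v_{0} + v_{5} = v_{2} + v_{4} + v_{8}  ⇒ sig = ⟨2 | 1 1 1⟩
  {1,4}:  v_{1} + v_{4} = v_{2} + v_{7} + v_{8}  ⇒ sig = ⟨2 | 1 1 1⟩
  {3,4}:  v_{3} + v_{4} = v_{7} + v_{8} + v_{9}  ⇒ sig = ⟨2 | 1 1 1⟩
  {3,6}:  v_{3} + v_{6} = v_{4} + v_{7} + v_{8}  ⇒ sig = ⟨2 | 1 1 1⟩
  {3,5}:  v_{3} + v_{5} = v_{4} + v_{7} + 2·v_{8}  ⇒ sig = ⟨2 | 1 1 2⟩
  {5,9}:  v_{5} + v_{9} = 2·v_{4} + v_{8}  ⇒ sig = ⟨2 | 1 2⟩
  {6,9}:  v_{6} + v_{9} = 2·v_{4}  ⇒ sig = ⟨2 | 2⟩
  {1,6}:  v_{1} + v_{6} = 2·v_{2} + 2·v_{7} + 2·v_{8}  ⇒ sig = ⟨2 | 2 2 2⟩
  {1,5}:  v_{1} + v_{5} = 2·v_{2} + 2·v_{7} + 3·v_{8}  ⇒ sig = ⟨2 | 2 2 3⟩
  {0,7,8}:  v_{0} + v_{7} + v_{8} = 0  ⇒ sig = ⟨3 | 0⟩
  {2,4,7,8}:  v_{2} + v_{4} + v_{7} + v_{8} = v_{6}  ⇒ sig = ⟨4 | 1⟩
  {2,7,8,9}:  v_{2} + v_{7} + v_{8} + v_{9} = v_{4}  ⇒ sig = ⟨4 | 1⟩
  {2,4,5,7}:  v_{2} + v_{4} + v_{5} + v_{7} = 2·v_{6}  ⇒ sig = ⟨4 | 2⟩

Sorted signature multiset PRS(X):
    |P|=2: 14 collections, coeffs (), (), (1), (1,1), (1,1), (1,1,1), (1,1,1), (1,1,1), (1,1,1), (1,1,2), (1,2), (2), (2,2,2), (2,2,3)
    |P|=3: 1 collection, coeffs ()
    |P|=4: 3 collections, coeffs (1), (1), (2)


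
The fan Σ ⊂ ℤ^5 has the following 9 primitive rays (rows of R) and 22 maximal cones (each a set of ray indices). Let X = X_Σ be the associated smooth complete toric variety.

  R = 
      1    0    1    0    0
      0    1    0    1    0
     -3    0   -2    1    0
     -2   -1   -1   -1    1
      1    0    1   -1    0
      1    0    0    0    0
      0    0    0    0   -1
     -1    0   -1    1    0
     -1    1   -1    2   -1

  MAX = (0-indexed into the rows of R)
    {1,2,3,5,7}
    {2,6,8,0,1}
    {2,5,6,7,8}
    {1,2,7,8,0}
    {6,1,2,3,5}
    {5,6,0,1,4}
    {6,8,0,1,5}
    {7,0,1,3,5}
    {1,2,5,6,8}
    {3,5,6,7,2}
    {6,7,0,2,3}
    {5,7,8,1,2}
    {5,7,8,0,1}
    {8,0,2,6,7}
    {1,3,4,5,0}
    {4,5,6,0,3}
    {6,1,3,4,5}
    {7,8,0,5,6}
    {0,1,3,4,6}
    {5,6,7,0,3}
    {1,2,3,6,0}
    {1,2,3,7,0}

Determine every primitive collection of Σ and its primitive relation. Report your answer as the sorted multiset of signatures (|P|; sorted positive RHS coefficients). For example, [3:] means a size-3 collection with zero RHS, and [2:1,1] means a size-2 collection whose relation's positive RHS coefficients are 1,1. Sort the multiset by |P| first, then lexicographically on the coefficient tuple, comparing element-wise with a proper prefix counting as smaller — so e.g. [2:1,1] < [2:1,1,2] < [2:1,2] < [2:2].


|primitive collections| = 7. Relations:

  P = {4,7}:  v_{4} + v_{7} = 0  so sig = [2:]
  P = {3,8}:  v_{3} + v_{8} = v_{2}  so sig = [2:1]
  P = {4,8}:  v_{4} + v_{8} = v_{1} + v_{6}  so sig = [2:1,1]
  P = {2,4}:  v_{2} + v_{4} = v_{1} + v_{3} + v_{6}  so sig = [2:1,1,1]
  P = {0,2,5}:  v_{0} + v_{2} + v_{5} = v_{7}  so sig = [3:1]
  P = {1,6,7}:  v_{1} + v_{6} + v_{7} = v_{8}  so sig = [3:1]
  P = {0,1,3,5,6}:  v_{0} + v_{1} + v_{3} + v_{5} + v_{6} = 0  so sig = [5:]

Hence PRS(X_Σ) =
    |P|=2: 4 collections, coeffs (), (1), (1,1), (1,1,1)
    |P|=3: 2 collections, coeffs (1), (1)
    |P|=5: 1 collection, coeffs ()


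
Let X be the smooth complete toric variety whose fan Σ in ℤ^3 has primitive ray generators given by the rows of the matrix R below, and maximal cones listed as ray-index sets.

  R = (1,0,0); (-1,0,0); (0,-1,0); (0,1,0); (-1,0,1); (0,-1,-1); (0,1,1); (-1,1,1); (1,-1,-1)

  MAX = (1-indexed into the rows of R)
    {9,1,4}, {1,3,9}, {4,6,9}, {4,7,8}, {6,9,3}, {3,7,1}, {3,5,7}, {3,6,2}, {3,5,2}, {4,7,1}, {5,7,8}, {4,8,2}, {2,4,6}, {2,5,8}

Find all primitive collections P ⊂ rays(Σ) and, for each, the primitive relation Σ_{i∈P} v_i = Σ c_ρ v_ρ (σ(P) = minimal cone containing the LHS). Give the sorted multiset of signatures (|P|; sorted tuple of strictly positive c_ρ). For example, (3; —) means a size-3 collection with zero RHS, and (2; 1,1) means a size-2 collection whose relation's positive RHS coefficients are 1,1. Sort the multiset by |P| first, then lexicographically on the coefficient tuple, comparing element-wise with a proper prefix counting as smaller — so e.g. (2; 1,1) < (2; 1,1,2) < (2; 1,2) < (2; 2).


15 minimal non-faces of Δ(Σ) (on 9 rays):

  • {1,2}:  v_{1} + v_{2} = 0  →  sig = (2; —)
  • {3,4}:  v_{3} + v_{4} = 0  →  sig = (2; —)
  • {6,7}:  v_{6} + v_{7} = 0  →  sig = (2; —)
  • {8,9}:  v_{8} + v_{9} = 0  →  sig = (2; —)
  • {1,6}:  v_{1} + v_{6} = v_{9}  →  sig = (2; 1)
  • {1,8}:  v_{1} + v_{8} = v_{7}  →  sig = (2; 1)
  • {2,7}:  v_{2} + v_{7} = v_{8}  →  sig = (2; 1)
  • {2,9}:  v_{2} + v_{9} = v_{6}  →  sig = (2; 1)
  • {3,8}:  v_{3} + v_{8} = v_{5}  →  sig = (2; 1)
  • {4,5}:  v_{4} + v_{5} = v_{8}  →  sig = (2; 1)
  • {5,9}:  v_{5} + v_{9} = v_{3}  →  sig = (2; 1)
  • {6,8}:  v_{6} + v_{8} = v_{2}  →  sig = (2; 1)
  • {7,9}:  v_{7} + v_{9} = v_{1}  →  sig = (2; 1)
  • {1,5}:  v_{1} + v_{5} = v_{3} + v_{7}  →  sig = (2; 1,1)
  • {5,6}:  v_{5} + v_{6} = v_{2} + v_{3}  →  sig = (2; 1,1)

Sorted signature multiset PRS(X):
    (2; —)
    (2; —)
    (2; —)
    (2; —)
    (2; 1)
    (2; 1)
    (2; 1)
    (2; 1)
    (2; 1)
    (2; 1)
    (2; 1)
    (2; 1)
    (2; 1)
    (2; 1,1)
    (2; 1,1)


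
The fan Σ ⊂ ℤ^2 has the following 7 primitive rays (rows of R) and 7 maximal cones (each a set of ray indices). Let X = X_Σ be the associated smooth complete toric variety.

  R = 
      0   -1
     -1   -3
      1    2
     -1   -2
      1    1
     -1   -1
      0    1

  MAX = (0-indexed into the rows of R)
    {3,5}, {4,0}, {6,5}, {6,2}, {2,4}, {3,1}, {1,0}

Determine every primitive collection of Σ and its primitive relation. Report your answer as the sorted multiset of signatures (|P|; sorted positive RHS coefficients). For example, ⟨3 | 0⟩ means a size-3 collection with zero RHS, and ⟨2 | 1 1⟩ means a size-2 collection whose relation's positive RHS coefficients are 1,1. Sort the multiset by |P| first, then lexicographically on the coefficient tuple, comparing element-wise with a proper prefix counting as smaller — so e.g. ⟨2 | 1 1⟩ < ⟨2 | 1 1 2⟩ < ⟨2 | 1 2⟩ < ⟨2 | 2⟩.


Δ(Σ) — 7 vertices, 14 min non-faces:

  P = {0,6}:  v_{0} + v_{6} = 0  ⇒ sig = ⟨2 | 0⟩
  P = {2,3}:  v_{2} + v_{3} = 0  ⇒ sig = ⟨2 | 0⟩
  P = {4,5}:  v_{4} + v_{5} = 0  ⇒ sig = ⟨2 | 0⟩
  P = {0,2}:  v_{0} + v_{2} = v_{4}  ⇒ sig = ⟨2 | 1⟩
  P = {0,3}:  v_{0} + v_{3} = v_{1}  ⇒ sig = ⟨2 | 1⟩
  P = {0,5}:  v_{0} + v_{5} = v_{3}  ⇒ sig = ⟨2 | 1⟩
  P = {1,2}:  v_{1} + v_{2} = v_{0}  ⇒ sig = ⟨2 | 1⟩
  P = {1,6}:  v_{1} + v_{6} = v_{3}  ⇒ sig = ⟨2 | 1⟩
  P = {2,5}:  v_{2} + v_{5} = v_{6}  ⇒ sig = ⟨2 | 1⟩
  P = {3,4}:  v_{3} + v_{4} = v_{0}  ⇒ sig = ⟨2 | 1⟩
  P = {3,6}:  v_{3} + v_{6} = v_{5}  ⇒ sig = ⟨2 | 1⟩
  P = {4,6}:  v_{4} + v_{6} = v_{2}  ⇒ sig = ⟨2 | 1⟩
  P = {1,4}:  v_{1} + v_{4} = 2·v_{0}  ⇒ sig = ⟨2 | 2⟩
  P = {1,5}:  v_{1} + v_{5} = 2·v_{3}  ⇒ sig = ⟨2 | 2⟩

Sorted signature multiset PRS(X):
{ ⟨2 | 0⟩ ×3,  ⟨2 | 1⟩ ×9,  ⟨2 | 2⟩ ×2 }


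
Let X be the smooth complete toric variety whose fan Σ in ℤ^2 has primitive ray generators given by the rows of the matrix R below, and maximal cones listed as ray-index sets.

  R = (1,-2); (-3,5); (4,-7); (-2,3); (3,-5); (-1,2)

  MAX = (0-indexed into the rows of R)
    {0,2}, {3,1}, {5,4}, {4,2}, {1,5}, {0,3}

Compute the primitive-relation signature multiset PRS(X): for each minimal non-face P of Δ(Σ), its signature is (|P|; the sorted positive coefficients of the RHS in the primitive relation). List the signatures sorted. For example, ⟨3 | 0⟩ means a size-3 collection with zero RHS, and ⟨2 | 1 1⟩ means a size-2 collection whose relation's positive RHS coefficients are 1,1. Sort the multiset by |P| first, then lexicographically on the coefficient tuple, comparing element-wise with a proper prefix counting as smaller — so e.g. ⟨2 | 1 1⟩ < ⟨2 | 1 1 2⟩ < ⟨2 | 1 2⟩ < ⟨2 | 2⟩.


Minimal non-faces — 9 found among 6 rays, 6 max cones:

  P = {0,5}:  v_{0} + v_{5} = 0  ⟹  sig = ⟨2 | 0⟩
  P = {1,4}:  v_{1} + v_{4} = 0  ⟹  sig = ⟨2 | 0⟩
  P = {0,1}:  v_{0} + v_{1} = v_{3}  ⟹  sig = ⟨2 | 1⟩
  P = {0,4}:  v_{0} + v_{4} = v_{2}  ⟹  sig = ⟨2 | 1⟩
  P = {1,2}:  v_{1} + v_{2} = v_{0}  ⟹  sig = ⟨2 | 1⟩
  P = {2,5}:  v_{2} + v_{5} = v_{4}  ⟹  sig = ⟨2 | 1⟩
  P = {3,4}:  v_{3} + v_{4} = v_{0}  ⟹  sig = ⟨2 | 1⟩
  P = {3,5}:  v_{3} + v_{5} = v_{1}  ⟹  sig = ⟨2 | 1⟩
  P = {2,3}:  v_{2} + v_{3} = 2·v_{0}  ⟹  sig = ⟨2 | 2⟩

so the primitive-relation signature multiset is
{ ⟨2 | 0⟩ ×2,  ⟨2 | 1⟩ ×6,  ⟨2 | 2⟩ }


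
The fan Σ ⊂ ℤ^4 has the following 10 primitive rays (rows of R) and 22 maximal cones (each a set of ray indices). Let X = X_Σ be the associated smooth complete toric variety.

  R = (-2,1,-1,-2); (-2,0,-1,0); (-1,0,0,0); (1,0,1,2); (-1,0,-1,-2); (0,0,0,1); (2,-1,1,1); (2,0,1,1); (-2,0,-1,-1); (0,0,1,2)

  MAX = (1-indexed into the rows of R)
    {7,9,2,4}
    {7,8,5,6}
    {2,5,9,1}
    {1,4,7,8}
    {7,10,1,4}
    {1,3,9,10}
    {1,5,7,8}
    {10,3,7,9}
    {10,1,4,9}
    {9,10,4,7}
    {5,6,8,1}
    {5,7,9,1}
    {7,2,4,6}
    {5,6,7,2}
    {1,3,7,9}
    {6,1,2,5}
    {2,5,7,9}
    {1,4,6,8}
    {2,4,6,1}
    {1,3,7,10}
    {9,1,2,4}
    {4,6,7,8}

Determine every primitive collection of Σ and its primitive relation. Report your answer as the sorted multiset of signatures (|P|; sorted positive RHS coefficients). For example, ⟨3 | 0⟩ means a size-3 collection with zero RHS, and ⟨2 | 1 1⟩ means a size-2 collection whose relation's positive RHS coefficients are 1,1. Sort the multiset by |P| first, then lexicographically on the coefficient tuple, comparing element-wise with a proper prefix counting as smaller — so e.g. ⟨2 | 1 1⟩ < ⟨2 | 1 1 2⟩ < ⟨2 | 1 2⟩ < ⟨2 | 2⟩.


Primitive collections (17):

  • {4,5}:  v_{4} + v_{5} = 0 ; sig = ⟨2 | 0⟩
  • {8,9}:  v_{8} + v_{9} = 0 ; sig = ⟨2 | 0⟩
  • {2,8}:  v_{2} + v_{8} = v_{6} ; sig = ⟨2 | 1⟩
  • {3,4}:  v_{3} + v_{4} = v_{10} ; sig = ⟨2 | 1⟩
  • {5,10}:  v_{5} + v_{10} = v_{3} ; sig = ⟨2 | 1⟩
  • {6,9}:  v_{6} + v_{9} = v_{2} ; sig = ⟨2 | 1⟩
  • {3,6}:  v_{3} + v_{6} = v_{4} + v_{9} ; sig = ⟨2 | 1 1⟩
  • {3,5}:  v_{3} + v_{5} = v_{1} + v_{7} + v_{9} ; sig = ⟨2 | 1 1 1⟩
  • {3,8}:  v_{3} + v_{8} = v_{1} + v_{4} + v_{7} ; sig = ⟨2 | 1 1 1⟩
  • {8,10}:  v_{8} + v_{10} = v_{1} + 2·v_{4} + v_{7} ; sig = ⟨2 | 1 1 2⟩
  • {2,3}:  v_{2} + v_{3} = v_{4} + 2·v_{9} ; sig = ⟨2 | 1 2⟩
  • {6,10}:  v_{6} + v_{10} = 2·v_{4} + v_{9} ; sig = ⟨2 | 1 2⟩
  • {2,10}:  v_{2} + v_{10} = 2·v_{4} + 2·v_{9} ; sig = ⟨2 | 2 2⟩
  • {1,6,7}:  v_{1} + v_{6} + v_{7} = 0 ; sig = ⟨3 | 0⟩
  • {1,2,7}:  v_{1} + v_{2} + v_{7} = v_{9} ; sig = ⟨3 | 1⟩
  • {1,4,7,9}:  v_{1} + v_{4} + v_{7} + v_{9} = v_{3} ; sig = ⟨4 | 1⟩
  • {1,7,9,10}:  v_{1} + v_{7} + v_{9} + v_{10} = 2·v_{3} ; sig = ⟨4 | 2⟩

Hence PRS(X_Σ) =
    ⟨2 | 0⟩
    ⟨2 | 0⟩
    ⟨2 | 1⟩
    ⟨2 | 1⟩
    ⟨2 | 1⟩
    ⟨2 | 1⟩
    ⟨2 | 1 1⟩
    ⟨2 | 1 1 1⟩
    ⟨2 | 1 1 1⟩
    ⟨2 | 1 1 2⟩
    ⟨2 | 1 2⟩
    ⟨2 | 1 2⟩
    ⟨2 | 2 2⟩
    ⟨3 | 0⟩
    ⟨3 | 1⟩
    ⟨4 | 1⟩
    ⟨4 | 2⟩


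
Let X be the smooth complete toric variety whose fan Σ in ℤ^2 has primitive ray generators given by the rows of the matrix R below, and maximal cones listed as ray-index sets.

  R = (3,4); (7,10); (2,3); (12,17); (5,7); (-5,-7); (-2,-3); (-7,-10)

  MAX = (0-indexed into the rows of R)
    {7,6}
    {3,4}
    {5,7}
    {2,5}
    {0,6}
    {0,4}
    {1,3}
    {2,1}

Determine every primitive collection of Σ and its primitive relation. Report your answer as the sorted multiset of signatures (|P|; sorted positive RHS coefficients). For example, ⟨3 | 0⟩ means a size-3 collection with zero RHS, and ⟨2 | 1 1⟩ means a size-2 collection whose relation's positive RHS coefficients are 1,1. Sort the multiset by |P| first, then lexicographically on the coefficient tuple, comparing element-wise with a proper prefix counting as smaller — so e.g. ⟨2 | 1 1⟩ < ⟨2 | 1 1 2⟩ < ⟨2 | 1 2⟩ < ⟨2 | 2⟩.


Σ has 20 primitive collections:

  P = {1,7}:  v_{1} + v_{7} = 0  ⟹  sig = ⟨2 | 0⟩
  P = {2,6}:  v_{2} + v_{6} = 0  ⟹  sig = ⟨2 | 0⟩
  P = {4,5}:  v_{4} + v_{5} = 0  ⟹  sig = ⟨2 | 0⟩
  P = {0,2}:  v_{0} + v_{2} = v_{4}  ⟹  sig = ⟨2 | 1⟩
  P = {0,5}:  v_{0} + v_{5} = v_{6}  ⟹  sig = ⟨2 | 1⟩
  P = {1,4}:  v_{1} + v_{4} = v_{3}  ⟹  sig = ⟨2 | 1⟩
  P = {1,5}:  v_{1} + v_{5} = v_{2}  ⟹  sig = ⟨2 | 1⟩
  P = {1,6}:  v_{1} + v_{6} = v_{4}  ⟹  sig = ⟨2 | 1⟩
  P = {2,4}:  v_{2} + v_{4} = v_{1}  ⟹  sig = ⟨2 | 1⟩
  P = {2,7}:  v_{2} + v_{7} = v_{5}  ⟹  sig = ⟨2 | 1⟩
  P = {3,5}:  v_{3} + v_{5} = v_{1}  ⟹  sig = ⟨2 | 1⟩
  P = {3,7}:  v_{3} + v_{7} = v_{4}  ⟹  sig = ⟨2 | 1⟩
  P = {4,6}:  v_{4} + v_{6} = v_{0}  ⟹  sig = ⟨2 | 1⟩
  P = {4,7}:  v_{4} + v_{7} = v_{6}  ⟹  sig = ⟨2 | 1⟩
  P = {5,6}:  v_{5} + v_{6} = v_{7}  ⟹  sig = ⟨2 | 1⟩
  P = {0,1}:  v_{0} + v_{1} = 2·v_{4}  ⟹  sig = ⟨2 | 2⟩
  P = {0,7}:  v_{0} + v_{7} = 2·v_{6}  ⟹  sig = ⟨2 | 2⟩
  P = {2,3}:  v_{2} + v_{3} = 2·v_{1}  ⟹  sig = ⟨2 | 2⟩
  P = {3,6}:  v_{3} + v_{6} = 2·v_{4}  ⟹  sig = ⟨2 | 2⟩
  P = {0,3}:  v_{0} + v_{3} = 3·v_{4}  ⟹  sig = ⟨2 | 3⟩

so the primitive-relation signature multiset is
{ ⟨2 | 0⟩ ×3,  ⟨2 | 1⟩ ×12,  ⟨2 | 2⟩ ×4,  ⟨2 | 3⟩ }


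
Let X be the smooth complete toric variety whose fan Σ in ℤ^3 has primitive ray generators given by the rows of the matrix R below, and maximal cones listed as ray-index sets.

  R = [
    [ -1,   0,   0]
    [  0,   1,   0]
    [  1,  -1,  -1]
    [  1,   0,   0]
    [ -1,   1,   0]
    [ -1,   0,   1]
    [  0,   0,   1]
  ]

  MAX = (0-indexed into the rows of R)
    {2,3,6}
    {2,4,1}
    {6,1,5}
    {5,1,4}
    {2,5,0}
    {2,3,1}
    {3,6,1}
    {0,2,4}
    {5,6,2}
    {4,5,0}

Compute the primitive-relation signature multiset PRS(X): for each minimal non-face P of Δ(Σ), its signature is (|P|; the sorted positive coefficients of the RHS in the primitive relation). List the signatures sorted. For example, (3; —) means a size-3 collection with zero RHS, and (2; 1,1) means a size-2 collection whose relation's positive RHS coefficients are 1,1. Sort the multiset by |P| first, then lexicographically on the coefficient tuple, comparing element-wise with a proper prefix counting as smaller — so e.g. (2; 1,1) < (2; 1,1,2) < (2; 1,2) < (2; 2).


The 9 primitive collections of Σ (r=7, n=3):

  P={0,3}:  v_{0} + v_{3} = 0  ⇒ sig = (2; —)
  P={0,1}:  v_{0} + v_{1} = v_{4}  ⇒ sig = (2; 1)
  P={0,6}:  v_{0} + v_{6} = v_{5}  ⇒ sig = (2; 1)
  P={3,4}:  v_{3} + v_{4} = v_{1}  ⇒ sig = (2; 1)
  P={3,5}:  v_{3} + v_{5} = v_{6}  ⇒ sig = (2; 1)
  P={4,6}:  v_{4} + v_{6} = v_{1} + v_{5}  ⇒ sig = (2; 1,1)
  P={1,2,5}:  v_{1} + v_{2} + v_{5} = 0  ⇒ sig = (3; —)
  P={1,2,6}:  v_{1} + v_{2} + v_{6} = v_{3}  ⇒ sig = (3; 1)
  P={2,4,5}:  v_{2} + v_{4} + v_{5} = v_{0}  ⇒ sig = (3; 1)

Signatures (|P|; sorted positive RHS coefficients), sorted:
    |P|=2: 6 collections, coeffs (), (1), (1), (1), (1), (1,1)
    |P|=3: 3 collections, coeffs (), (1), (1)


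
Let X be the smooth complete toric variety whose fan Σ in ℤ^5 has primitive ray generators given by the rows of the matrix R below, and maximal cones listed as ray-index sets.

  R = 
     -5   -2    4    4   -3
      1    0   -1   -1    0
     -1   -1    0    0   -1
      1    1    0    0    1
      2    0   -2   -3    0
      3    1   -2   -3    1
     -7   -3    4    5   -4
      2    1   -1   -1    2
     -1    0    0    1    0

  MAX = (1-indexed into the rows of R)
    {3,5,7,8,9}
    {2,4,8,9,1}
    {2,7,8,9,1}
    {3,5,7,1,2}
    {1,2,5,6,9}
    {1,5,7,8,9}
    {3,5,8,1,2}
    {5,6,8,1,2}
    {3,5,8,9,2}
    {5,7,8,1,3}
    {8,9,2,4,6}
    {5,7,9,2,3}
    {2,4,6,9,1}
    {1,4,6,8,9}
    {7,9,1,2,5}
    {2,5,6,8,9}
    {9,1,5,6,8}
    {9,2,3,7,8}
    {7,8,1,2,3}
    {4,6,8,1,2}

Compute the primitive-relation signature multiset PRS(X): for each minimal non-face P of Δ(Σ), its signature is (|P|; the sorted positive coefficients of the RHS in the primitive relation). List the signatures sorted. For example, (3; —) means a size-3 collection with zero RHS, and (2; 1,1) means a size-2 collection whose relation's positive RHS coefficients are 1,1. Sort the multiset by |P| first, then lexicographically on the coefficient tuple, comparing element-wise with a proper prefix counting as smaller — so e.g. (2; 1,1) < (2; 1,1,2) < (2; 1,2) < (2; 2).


Σ has 9 primitive collections:

  P={3,4}:  v_{3} + v_{4} = 0 ; sig = (2; —)
  P={3,6}:  v_{3} + v_{6} = v_{5} ; sig = (2; 1)
  P={4,5}:  v_{4} + v_{5} = v_{6} ; sig = (2; 1)
  P={4,7}:  v_{4} + v_{7} = v_{1} + v_{9} ; sig = (2; 1,1)
  P={6,7}:  v_{6} + v_{7} = v_{1} + v_{5} + v_{9} ; sig = (2; 1,1,1)
  P={1,3,9}:  v_{1} + v_{3} + v_{9} = v_{7} ; sig = (3; 1)
  P={2,5,7,8}:  v_{2} + v_{5} + v_{7} + v_{8} = 2·v_{3} ; sig = (4; 2)
  P={1,2,6,8,9}:  v_{1} + v_{2} + v_{6} + v_{8} + v_{9} = 0 ; sig = (5; —)
  P={1,2,5,8,9}:  v_{1} + v_{2} + v_{5} + v_{8} + v_{9} = v_{3} ; sig = (5; 1)

so the primitive-relation signature multiset is
[(2; —), (2; 1), (2; 1), (2; 1,1), (2; 1,1,1), (3; 1), (4; 2), (5; —), (5; 1)]


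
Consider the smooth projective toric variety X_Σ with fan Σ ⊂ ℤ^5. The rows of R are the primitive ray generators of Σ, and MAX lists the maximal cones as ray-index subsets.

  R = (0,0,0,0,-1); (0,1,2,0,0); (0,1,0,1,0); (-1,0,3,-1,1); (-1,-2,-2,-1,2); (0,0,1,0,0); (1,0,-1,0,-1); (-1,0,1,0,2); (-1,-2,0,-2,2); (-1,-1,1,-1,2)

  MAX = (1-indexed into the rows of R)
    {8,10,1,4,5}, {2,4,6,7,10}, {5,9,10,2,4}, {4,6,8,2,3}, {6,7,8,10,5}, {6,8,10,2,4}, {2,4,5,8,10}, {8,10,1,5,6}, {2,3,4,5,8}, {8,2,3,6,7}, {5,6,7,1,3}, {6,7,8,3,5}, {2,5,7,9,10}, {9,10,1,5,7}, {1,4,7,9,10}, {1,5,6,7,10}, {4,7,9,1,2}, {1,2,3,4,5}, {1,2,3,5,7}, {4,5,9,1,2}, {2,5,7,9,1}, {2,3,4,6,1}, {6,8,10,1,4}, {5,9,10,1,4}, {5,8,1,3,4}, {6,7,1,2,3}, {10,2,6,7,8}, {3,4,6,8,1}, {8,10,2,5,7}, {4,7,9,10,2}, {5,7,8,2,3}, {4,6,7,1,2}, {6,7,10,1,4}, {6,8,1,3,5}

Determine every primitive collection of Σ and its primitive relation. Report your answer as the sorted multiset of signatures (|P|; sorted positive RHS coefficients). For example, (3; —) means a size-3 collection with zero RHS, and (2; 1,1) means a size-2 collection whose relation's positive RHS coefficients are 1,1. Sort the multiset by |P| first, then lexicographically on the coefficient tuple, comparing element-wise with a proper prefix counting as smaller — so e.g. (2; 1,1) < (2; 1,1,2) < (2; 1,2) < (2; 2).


The 12 primitive collections of Σ (r=10, n=5):

  • {3,10}:  v_{3} + v_{10} = v_{8}  so sig = (2; 1)
  • {3,9}:  v_{3} + v_{9} = v_{2} + v_{5}  so sig = (2; 1,1)
  • {8,9}:  v_{8} + v_{9} = v_{2} + v_{5} + v_{10}  so sig = (2; 1,1,1)
  • {6,9}:  v_{6} + v_{9} = v_{1} + v_{7} + 2·v_{10}  so sig = (2; 1,1,2)
  • {1,7,8}:  v_{1} + v_{7} + v_{8} = 0  so sig = (3; —)
  • {1,2,10}:  v_{1} + v_{2} + v_{10} = v_{4}  so sig = (3; 1)
  • {2,5,6}:  v_{2} + v_{5} + v_{6} = v_{10}  so sig = (3; 1)
  • {3,4,7}:  v_{3} + v_{4} + v_{7} = v_{2}  so sig = (3; 1)
  • {4,5,7}:  v_{4} + v_{5} + v_{7} = v_{9}  so sig = (3; 1)
  • {1,2,8}:  v_{1} + v_{2} + v_{8} = v_{3} + v_{4}  so sig = (3; 1,1)
  • {4,7,8}:  v_{4} + v_{7} + v_{8} = v_{2} + v_{10}  so sig = (3; 1,1)
  • {4,5,6}:  v_{4} + v_{5} + v_{6} = v_{1} + 2·v_{10}  so sig = (3; 1,2)

so the primitive-relation signature multiset is
[(2; 1), (2; 1,1), (2; 1,1,1), (2; 1,1,2), (3; —), (3; 1), (3; 1), (3; 1), (3; 1), (3; 1,1), (3; 1,1), (3; 1,2)]


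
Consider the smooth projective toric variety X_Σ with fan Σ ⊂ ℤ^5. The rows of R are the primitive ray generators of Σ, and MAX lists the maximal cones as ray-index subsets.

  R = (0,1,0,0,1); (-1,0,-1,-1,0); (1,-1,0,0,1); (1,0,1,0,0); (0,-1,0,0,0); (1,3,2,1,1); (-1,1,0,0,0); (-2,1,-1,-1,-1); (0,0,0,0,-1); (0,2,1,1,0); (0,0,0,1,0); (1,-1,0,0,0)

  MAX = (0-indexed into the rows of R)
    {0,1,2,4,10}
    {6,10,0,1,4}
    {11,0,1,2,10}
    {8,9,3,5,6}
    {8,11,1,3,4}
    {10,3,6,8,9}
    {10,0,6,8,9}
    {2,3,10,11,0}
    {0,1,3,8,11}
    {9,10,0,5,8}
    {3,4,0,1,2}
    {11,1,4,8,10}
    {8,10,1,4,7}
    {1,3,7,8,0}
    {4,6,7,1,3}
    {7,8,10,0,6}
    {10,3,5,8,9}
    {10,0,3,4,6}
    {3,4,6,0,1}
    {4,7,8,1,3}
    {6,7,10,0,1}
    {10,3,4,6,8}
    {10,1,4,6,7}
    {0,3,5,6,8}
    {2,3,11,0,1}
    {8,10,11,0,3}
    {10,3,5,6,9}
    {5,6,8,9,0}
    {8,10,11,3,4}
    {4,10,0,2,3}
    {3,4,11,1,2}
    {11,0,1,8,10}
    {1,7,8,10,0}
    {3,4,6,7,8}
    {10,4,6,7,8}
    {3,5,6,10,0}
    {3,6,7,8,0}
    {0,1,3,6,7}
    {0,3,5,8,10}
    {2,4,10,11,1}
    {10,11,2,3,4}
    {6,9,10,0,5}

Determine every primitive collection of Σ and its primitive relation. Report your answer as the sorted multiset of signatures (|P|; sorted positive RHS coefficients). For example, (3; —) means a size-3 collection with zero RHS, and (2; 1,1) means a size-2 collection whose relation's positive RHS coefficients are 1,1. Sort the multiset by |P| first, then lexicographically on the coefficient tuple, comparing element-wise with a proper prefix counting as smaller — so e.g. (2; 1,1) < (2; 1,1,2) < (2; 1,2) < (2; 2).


|primitive collections| = 24. Relations:

  • {6,11}:  v_{6} + v_{11} = 0  →  sig = (2; —)
  • {2,7}:  v_{2} + v_{7} = v_{1}  →  sig = (2; 1)
  • {2,8}:  v_{2} + v_{8} = v_{11}  →  sig = (2; 1)
  • {2,6}:  v_{2} + v_{6} = v_{0} + v_{4}  →  sig = (2; 1,1)
  • {7,11}:  v_{7} + v_{11} = v_{1} + v_{8}  →  sig = (2; 1,1)
  • {1,9}:  v_{1} + v_{9} = v_{0} + v_{6} + v_{8}  →  sig = (2; 1,1,1)
  • {2,9}:  v_{2} + v_{9} = v_{0} + v_{3} + v_{10}  →  sig = (2; 1,1,1)
  • {4,9}:  v_{4} + v_{9} = v_{3} + v_{6} + v_{10}  →  sig = (2; 1,1,1)
  • {9,11}:  v_{9} + v_{11} = v_{0} + v_{3} + v_{8} + v_{10}  →  sig = (2; 1,1,1,1)
  • {1,5}:  v_{1} + v_{5} = 2·v_{0} + v_{3} + v_{6} + v_{8}  →  sig = (2; 1,1,1,2)
  • {4,5}:  v_{4} + v_{5} = v_{0} + 2·v_{3} + v_{6} + v_{10}  →  sig = (2; 1,1,1,2)
  • {5,11}:  v_{5} + v_{11} = 2·v_{0} + 2·v_{3} + v_{8} + v_{10}  →  sig = (2; 1,1,2,2)
  • {2,5}:  v_{2} + v_{5} = 2·v_{0} + 2·v_{3} + v_{10}  →  sig = (2; 1,2,2)
  • {7,9}:  v_{7} + v_{9} = v_{0} + 2·v_{6} + 2·v_{8}  →  sig = (2; 1,2,2)
  • {5,7}:  v_{5} + v_{7} = 2·v_{0} + v_{3} + 2·v_{6} + 2·v_{8}  →  sig = (2; 1,2,2,2)
  • {0,4,8}:  v_{0} + v_{4} + v_{8} = 0  →  sig = (3; —)
  • {1,3,10}:  v_{1} + v_{3} + v_{10} = 0  →  sig = (3; —)
  • {0,3,9}:  v_{0} + v_{3} + v_{9} = v_{5}  →  sig = (3; 1)
  • {0,4,11}:  v_{0} + v_{4} + v_{11} = v_{2}  →  sig = (3; 1)
  • {1,6,8}:  v_{1} + v_{6} + v_{8} = v_{7}  →  sig = (3; 1)
  • {0,4,7}:  v_{0} + v_{4} + v_{7} = v_{1} + v_{6}  →  sig = (3; 1,1)
  • {3,7,10}:  v_{3} + v_{7} + v_{10} = v_{6} + v_{8}  →  sig = (3; 1,1)
  • {5,6,8,10}:  v_{5} + v_{6} + v_{8} + v_{10} = 2·v_{9}  →  sig = (4; 2)
  • {0,3,6,8,10}:  v_{0} + v_{3} + v_{6} + v_{8} + v_{10} = v_{9}  →  sig = (5; 1)

so the primitive-relation signature multiset is
    (2; —)
    (2; 1)
    (2; 1)
    (2; 1,1)
    (2; 1,1)
    (2; 1,1,1)
    (2; 1,1,1)
    (2; 1,1,1)
    (2; 1,1,1,1)
    (2; 1,1,1,2)
    (2; 1,1,1,2)
    (2; 1,1,2,2)
    (2; 1,2,2)
    (2; 1,2,2)
    (2; 1,2,2,2)
    (3; —)
    (3; —)
    (3; 1)
    (3; 1)
    (3; 1)
    (3; 1,1)
    (3; 1,1)
    (4; 2)
    (5; 1)


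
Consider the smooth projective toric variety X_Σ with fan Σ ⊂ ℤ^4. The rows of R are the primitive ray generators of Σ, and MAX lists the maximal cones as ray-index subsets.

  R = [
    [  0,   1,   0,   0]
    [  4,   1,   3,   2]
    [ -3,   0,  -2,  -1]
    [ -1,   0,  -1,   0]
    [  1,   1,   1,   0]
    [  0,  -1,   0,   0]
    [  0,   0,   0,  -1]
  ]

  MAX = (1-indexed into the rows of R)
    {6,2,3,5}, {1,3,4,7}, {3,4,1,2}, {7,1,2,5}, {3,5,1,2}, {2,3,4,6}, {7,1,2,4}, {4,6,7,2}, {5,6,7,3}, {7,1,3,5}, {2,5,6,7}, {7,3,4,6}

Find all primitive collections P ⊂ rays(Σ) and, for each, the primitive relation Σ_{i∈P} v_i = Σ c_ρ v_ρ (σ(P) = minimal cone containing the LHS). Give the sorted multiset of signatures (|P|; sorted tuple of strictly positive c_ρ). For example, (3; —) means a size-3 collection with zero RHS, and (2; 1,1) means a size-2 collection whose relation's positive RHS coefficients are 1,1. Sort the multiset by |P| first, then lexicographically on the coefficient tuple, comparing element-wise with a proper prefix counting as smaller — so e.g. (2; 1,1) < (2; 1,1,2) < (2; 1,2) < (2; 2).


Primitive collections (3):

  P = {1,6}:  v_{1} + v_{6} = 0  ⇒ sig = (2; —)
  P = {4,5}:  v_{4} + v_{5} = v_{1}  ⇒ sig = (2; 1)
  P = {2,3,7}:  v_{2} + v_{3} + v_{7} = v_{5}  ⇒ sig = (3; 1)

Signatures (|P|; sorted positive RHS coefficients), sorted:
    |P|=2: 2 collections, coeffs (), (1)
    |P|=3: 1 collection, coeffs (1)


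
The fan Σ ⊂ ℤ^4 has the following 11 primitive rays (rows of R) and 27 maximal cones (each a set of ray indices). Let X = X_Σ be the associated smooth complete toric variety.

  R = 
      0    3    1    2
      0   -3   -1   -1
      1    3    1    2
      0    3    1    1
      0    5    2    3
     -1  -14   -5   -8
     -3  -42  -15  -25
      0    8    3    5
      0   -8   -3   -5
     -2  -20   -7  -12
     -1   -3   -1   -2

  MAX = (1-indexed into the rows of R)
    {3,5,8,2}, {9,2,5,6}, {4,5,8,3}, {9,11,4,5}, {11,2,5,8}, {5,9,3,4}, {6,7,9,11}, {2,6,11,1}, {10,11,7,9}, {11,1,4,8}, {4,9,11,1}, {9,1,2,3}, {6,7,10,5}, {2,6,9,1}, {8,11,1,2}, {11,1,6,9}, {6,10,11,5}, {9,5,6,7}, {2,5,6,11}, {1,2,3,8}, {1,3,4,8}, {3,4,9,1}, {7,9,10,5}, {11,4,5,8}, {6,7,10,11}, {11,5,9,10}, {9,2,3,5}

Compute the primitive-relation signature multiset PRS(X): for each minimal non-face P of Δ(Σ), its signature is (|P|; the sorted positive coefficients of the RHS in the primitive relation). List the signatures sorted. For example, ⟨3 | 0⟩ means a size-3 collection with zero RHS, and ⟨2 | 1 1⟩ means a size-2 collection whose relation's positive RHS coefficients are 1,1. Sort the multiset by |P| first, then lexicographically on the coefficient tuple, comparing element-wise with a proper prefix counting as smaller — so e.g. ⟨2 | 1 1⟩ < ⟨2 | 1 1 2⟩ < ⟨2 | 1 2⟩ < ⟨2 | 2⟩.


Minimal non-faces — 21 found among 11 rays, 27 max cones:

  • {2,4}:  v_{2} + v_{4} = 0 — sig = ⟨2 | 0⟩
  • {3,11}:  v_{3} + v_{11} = 0 — sig = ⟨2 | 0⟩
  • {8,9}:  v_{8} + v_{9} = 0 — sig = ⟨2 | 0⟩
  • {1,5}:  v_{1} + v_{5} = v_{8} — sig = ⟨2 | 1⟩
  • {1,10}:  v_{1} + v_{10} = v_{6} + v_{11} — sig = ⟨2 | 1 1⟩
  • {3,6}:  v_{3} + v_{6} = v_{2} + v_{9} — sig = ⟨2 | 1 1⟩
  • {4,6}:  v_{4} + v_{6} = v_{9} + v_{11} — sig = ⟨2 | 1 1⟩
  • {6,8}:  v_{6} + v_{8} = v_{2} + v_{11} — sig = ⟨2 | 1 1⟩
  • {7,8}:  v_{7} + v_{8} = v_{6} + v_{10} — sig = ⟨2 | 1 1⟩
  • {3,10}:  v_{3} + v_{10} = v_{5} + v_{6} + v_{9} — sig = ⟨2 | 1 1 1⟩
  • {8,10}:  v_{8} + v_{10} = v_{5} + v_{6} + v_{11} — sig = ⟨2 | 1 1 1⟩
  • {1,7}:  v_{1} + v_{7} = 2·v_{6} + v_{9} + v_{11} — sig = ⟨2 | 1 1 2⟩
  • {4,7}:  v_{4} + v_{7} = 2·v_{9} + v_{10} + v_{11} — sig = ⟨2 | 1 1 2⟩
  • {2,7}:  v_{2} + v_{7} = v_{5} + 3·v_{6} + v_{9} — sig = ⟨2 | 1 1 3⟩
  • {2,10}:  v_{2} + v_{10} = v_{5} + 2·v_{6} — sig = ⟨2 | 1 2⟩
  • {3,7}:  v_{3} + v_{7} = v_{5} + 2·v_{6} + 2·v_{9} — sig = ⟨2 | 1 2 2⟩
  • {4,10}:  v_{4} + v_{10} = v_{5} + 2·v_{9} + 2·v_{11} — sig = ⟨2 | 1 2 2⟩
  • {2,9,11}:  v_{2} + v_{9} + v_{11} = v_{6} — sig = ⟨3 | 1⟩
  • {6,9,10}:  v_{6} + v_{9} + v_{10} = v_{7} — sig = ⟨3 | 1⟩
  • {5,7,11}:  v_{5} + v_{7} + v_{11} = 2·v_{10} — sig = ⟨3 | 2⟩
  • {5,6,9,11}:  v_{5} + v_{6} + v_{9} + v_{11} = v_{10} — sig = ⟨4 | 1⟩

so the primitive-relation signature multiset is
[⟨2 | 0⟩, ⟨2 | 0⟩, ⟨2 | 0⟩, ⟨2 | 1⟩, ⟨2 | 1 1⟩, ⟨2 | 1 1⟩, ⟨2 | 1 1⟩, ⟨2 | 1 1⟩, ⟨2 | 1 1⟩, ⟨2 | 1 1 1⟩, ⟨2 | 1 1 1⟩, ⟨2 | 1 1 2⟩, ⟨2 | 1 1 2⟩, ⟨2 | 1 1 3⟩, ⟨2 | 1 2⟩, ⟨2 | 1 2 2⟩, ⟨2 | 1 2 2⟩, ⟨3 | 1⟩, ⟨3 | 1⟩, ⟨3 | 2⟩, ⟨4 | 1⟩]


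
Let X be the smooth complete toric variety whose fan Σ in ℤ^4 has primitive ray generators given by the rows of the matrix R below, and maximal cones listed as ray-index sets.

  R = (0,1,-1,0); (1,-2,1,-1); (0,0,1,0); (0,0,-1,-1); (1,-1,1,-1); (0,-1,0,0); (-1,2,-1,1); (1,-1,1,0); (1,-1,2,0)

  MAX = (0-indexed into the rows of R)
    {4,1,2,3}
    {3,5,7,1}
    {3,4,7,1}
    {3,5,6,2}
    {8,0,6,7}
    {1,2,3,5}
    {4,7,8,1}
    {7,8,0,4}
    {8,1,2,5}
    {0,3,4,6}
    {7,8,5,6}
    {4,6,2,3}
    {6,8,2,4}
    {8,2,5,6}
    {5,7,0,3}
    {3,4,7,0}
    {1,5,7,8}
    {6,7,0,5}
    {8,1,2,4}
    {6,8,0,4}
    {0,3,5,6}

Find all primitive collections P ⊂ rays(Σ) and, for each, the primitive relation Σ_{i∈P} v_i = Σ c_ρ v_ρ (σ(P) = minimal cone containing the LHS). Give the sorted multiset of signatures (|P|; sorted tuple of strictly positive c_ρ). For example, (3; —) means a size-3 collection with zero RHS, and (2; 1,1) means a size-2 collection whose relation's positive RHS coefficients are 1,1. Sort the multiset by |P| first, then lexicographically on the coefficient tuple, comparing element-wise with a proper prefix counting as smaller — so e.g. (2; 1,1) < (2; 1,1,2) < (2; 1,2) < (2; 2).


9 minimal non-faces of Δ(Σ) (on 9 rays):

  • {1,6}:  v_{1} + v_{6} = 0  so sig = (2; —)
  • {2,7}:  v_{2} + v_{7} = v_{8}  so sig = (2; 1)
  • {3,8}:  v_{3} + v_{8} = v_{4}  so sig = (2; 1)
  • {4,5}:  v_{4} + v_{5} = v_{1}  so sig = (2; 1)
  • {0,1}:  v_{0} + v_{1} = v_{3} + v_{7}  so sig = (2; 1,1)
  • {0,2}:  v_{0} + v_{2} = v_{4} + v_{6}  so sig = (2; 1,1)
  • {0,5,8}:  v_{0} + v_{5} + v_{8} = v_{7}  so sig = (3; 1)
  • {3,6,7}:  v_{3} + v_{6} + v_{7} = v_{0}  so sig = (3; 1)
  • {4,6,7}:  v_{4} + v_{6} + v_{7} = v_{0} + v_{8}  so sig = (3; 1,1)

so the primitive-relation signature multiset is
{ (2; —),  (2; 1) ×3,  (2; 1,1) ×2,  (3; 1) ×2,  (3; 1,1) }


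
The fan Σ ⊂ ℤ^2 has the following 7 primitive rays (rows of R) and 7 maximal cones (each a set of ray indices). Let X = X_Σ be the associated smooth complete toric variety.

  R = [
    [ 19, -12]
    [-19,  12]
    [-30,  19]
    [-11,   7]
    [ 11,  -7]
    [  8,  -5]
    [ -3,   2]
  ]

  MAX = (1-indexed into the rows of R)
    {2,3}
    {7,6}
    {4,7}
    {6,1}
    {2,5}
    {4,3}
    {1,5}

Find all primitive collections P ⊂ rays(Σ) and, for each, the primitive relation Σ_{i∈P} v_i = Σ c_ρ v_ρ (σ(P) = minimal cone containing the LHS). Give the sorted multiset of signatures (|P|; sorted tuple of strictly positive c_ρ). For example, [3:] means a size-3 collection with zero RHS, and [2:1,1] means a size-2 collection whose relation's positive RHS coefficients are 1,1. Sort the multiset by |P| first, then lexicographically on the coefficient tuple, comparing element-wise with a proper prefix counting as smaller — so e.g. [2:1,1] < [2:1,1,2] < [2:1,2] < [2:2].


|primitive collections| = 14. Relations:

  P={1,2}:  v_{1} + v_{2} = 0  →  sig = [2:]
  P={4,5}:  v_{4} + v_{5} = 0  →  sig = [2:]
  P={1,3}:  v_{1} + v_{3} = v_{4}  →  sig = [2:1]
  P={1,4}:  v_{1} + v_{4} = v_{6}  →  sig = [2:1]
  P={2,4}:  v_{2} + v_{4} = v_{3}  →  sig = [2:1]
  P={2,6}:  v_{2} + v_{6} = v_{4}  →  sig = [2:1]
  P={3,5}:  v_{3} + v_{5} = v_{2}  →  sig = [2:1]
  P={4,6}:  v_{4} + v_{6} = v_{7}  →  sig = [2:1]
  P={5,6}:  v_{5} + v_{6} = v_{1}  →  sig = [2:1]
  P={5,7}:  v_{5} + v_{7} = v_{6}  →  sig = [2:1]
  P={1,7}:  v_{1} + v_{7} = 2·v_{6}  →  sig = [2:2]
  P={2,7}:  v_{2} + v_{7} = 2·v_{4}  →  sig = [2:2]
  P={3,6}:  v_{3} + v_{6} = 2·v_{4}  →  sig = [2:2]
  P={3,7}:  v_{3} + v_{7} = 3·v_{4}  →  sig = [2:3]

Hence PRS(X_Σ) =
    [2:]
    [2:]
    [2:1]
    [2:1]
    [2:1]
    [2:1]
    [2:1]
    [2:1]
    [2:1]
    [2:1]
    [2:2]
    [2:2]
    [2:2]
    [2:3]


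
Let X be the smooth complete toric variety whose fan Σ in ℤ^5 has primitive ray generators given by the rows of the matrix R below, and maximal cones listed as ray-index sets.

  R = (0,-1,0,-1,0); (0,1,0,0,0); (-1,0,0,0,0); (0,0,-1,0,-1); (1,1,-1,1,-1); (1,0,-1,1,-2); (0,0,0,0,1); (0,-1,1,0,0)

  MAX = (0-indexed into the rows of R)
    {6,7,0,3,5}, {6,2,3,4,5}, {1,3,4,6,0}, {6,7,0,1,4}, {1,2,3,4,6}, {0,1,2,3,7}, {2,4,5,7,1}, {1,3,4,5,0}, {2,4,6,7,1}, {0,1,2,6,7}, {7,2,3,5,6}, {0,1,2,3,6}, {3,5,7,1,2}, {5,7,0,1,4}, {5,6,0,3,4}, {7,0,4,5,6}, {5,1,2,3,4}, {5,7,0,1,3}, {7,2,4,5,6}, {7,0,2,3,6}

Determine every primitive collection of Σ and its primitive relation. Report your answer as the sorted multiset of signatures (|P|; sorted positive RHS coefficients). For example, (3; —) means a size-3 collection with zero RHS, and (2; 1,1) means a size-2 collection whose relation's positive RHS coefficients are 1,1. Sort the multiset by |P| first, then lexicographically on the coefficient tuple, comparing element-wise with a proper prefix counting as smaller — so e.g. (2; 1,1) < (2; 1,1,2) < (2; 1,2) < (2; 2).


The 5 primitive collections of Σ (r=8, n=5):

  P = {0,2,4}:  v_{0} + v_{2} + v_{4} = v_{3}  ⇒ sig = (3; 1)
  P = {1,5,6}:  v_{1} + v_{5} + v_{6} = v_{4}  ⇒ sig = (3; 1)
  P = {3,4,7}:  v_{3} + v_{4} + v_{7} = v_{5}  ⇒ sig = (3; 1)
  P = {0,2,5}:  v_{0} + v_{2} + v_{5} = 2·v_{3} + v_{7}  ⇒ sig = (3; 1,2)
  P = {1,3,6,7}:  v_{1} + v_{3} + v_{6} + v_{7} = 0  ⇒ sig = (4; —)

Hence PRS(X_Σ) =
[(3; 1), (3; 1), (3; 1), (3; 1,2), (4; —)]


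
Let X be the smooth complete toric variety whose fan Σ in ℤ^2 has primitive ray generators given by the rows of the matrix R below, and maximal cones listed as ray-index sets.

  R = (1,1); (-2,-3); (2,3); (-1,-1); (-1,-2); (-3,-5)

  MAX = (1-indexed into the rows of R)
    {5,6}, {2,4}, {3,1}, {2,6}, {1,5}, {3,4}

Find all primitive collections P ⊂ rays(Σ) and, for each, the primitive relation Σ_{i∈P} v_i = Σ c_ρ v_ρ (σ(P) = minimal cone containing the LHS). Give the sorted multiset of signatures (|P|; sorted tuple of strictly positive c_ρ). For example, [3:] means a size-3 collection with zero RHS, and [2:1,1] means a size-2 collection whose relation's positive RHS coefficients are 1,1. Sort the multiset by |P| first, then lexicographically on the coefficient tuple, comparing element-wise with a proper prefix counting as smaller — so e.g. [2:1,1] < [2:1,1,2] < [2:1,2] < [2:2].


9 minimal non-faces of Δ(Σ) (on 6 rays):

  P = {1,4}:  v_{1} + v_{4} = 0 — sig = [2:]
  P = {2,3}:  v_{2} + v_{3} = 0 — sig = [2:]
  P = {1,2}:  v_{1} + v_{2} = v_{5} — sig = [2:1]
  P = {2,5}:  v_{2} + v_{5} = v_{6} — sig = [2:1]
  P = {3,5}:  v_{3} + v_{5} = v_{1} — sig = [2:1]
  P = {3,6}:  v_{3} + v_{6} = v_{5} — sig = [2:1]
  P = {4,5}:  v_{4} + v_{5} = v_{2} — sig = [2:1]
  P = {1,6}:  v_{1} + v_{6} = 2·v_{5} — sig = [2:2]
  P = {4,6}:  v_{4} + v_{6} = 2·v_{2} — sig = [2:2]

Sorted signature multiset PRS(X):
    [2:]
    [2:]
    [2:1]
    [2:1]
    [2:1]
    [2:1]
    [2:1]
    [2:2]
    [2:2]


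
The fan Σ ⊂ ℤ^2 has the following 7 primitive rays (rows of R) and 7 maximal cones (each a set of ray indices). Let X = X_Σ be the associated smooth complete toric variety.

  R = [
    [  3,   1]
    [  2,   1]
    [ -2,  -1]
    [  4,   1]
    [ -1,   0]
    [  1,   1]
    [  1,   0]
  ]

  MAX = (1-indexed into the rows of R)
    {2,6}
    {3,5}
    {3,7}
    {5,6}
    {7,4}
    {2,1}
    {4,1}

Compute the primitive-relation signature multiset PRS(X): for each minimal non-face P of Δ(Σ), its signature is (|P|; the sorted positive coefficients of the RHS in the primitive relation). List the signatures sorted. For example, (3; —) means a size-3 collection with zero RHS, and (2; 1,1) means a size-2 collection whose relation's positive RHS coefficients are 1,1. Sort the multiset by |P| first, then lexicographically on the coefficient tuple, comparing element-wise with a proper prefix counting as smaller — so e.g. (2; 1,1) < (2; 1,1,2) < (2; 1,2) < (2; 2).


Δ(Σ) — 7 vertices, 14 min non-faces:

  • {2,3}:  v_{2} + v_{3} = 0  →  sig = (2; —)
  • {5,7}:  v_{5} + v_{7} = 0  →  sig = (2; —)
  • {1,3}:  v_{1} + v_{3} = v_{7}  →  sig = (2; 1)
  • {1,5}:  v_{1} + v_{5} = v_{2}  →  sig = (2; 1)
  • {1,7}:  v_{1} + v_{7} = v_{4}  →  sig = (2; 1)
  • {2,5}:  v_{2} + v_{5} = v_{6}  →  sig = (2; 1)
  • {2,7}:  v_{2} + v_{7} = v_{1}  →  sig = (2; 1)
  • {3,6}:  v_{3} + v_{6} = v_{5}  →  sig = (2; 1)
  • {4,5}:  v_{4} + v_{5} = v_{1}  →  sig = (2; 1)
  • {6,7}:  v_{6} + v_{7} = v_{2}  →  sig = (2; 1)
  • {4,6}:  v_{4} + v_{6} = v_{1} + v_{2}  →  sig = (2; 1,1)
  • {1,6}:  v_{1} + v_{6} = 2·v_{2}  →  sig = (2; 2)
  • {2,4}:  v_{2} + v_{4} = 2·v_{1}  →  sig = (2; 2)
  • {3,4}:  v_{3} + v_{4} = 2·v_{7}  →  sig = (2; 2)

Signatures (|P|; sorted positive RHS coefficients), sorted:
    (2; —)
    (2; —)
    (2; 1)
    (2; 1)
    (2; 1)
    (2; 1)
    (2; 1)
    (2; 1)
    (2; 1)
    (2; 1)
    (2; 1,1)
    (2; 2)
    (2; 2)
    (2; 2)


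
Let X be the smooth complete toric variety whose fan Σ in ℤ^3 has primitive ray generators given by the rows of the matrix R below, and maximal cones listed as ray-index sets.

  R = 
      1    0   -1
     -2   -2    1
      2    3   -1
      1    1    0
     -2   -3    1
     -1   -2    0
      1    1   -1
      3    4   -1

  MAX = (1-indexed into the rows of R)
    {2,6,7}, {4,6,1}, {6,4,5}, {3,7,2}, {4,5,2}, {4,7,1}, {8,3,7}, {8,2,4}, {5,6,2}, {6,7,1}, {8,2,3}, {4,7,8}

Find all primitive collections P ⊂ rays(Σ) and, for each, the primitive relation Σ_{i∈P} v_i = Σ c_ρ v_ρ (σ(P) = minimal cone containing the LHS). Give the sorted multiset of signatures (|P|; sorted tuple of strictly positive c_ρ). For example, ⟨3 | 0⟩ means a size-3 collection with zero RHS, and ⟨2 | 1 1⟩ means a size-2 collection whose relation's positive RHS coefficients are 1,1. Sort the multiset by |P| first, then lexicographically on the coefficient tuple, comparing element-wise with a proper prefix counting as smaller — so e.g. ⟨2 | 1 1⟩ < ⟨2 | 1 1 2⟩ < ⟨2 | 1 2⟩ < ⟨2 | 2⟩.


Δ(Σ) — 8 vertices, 14 min non-faces:

  P = {3,5}:  v_{3} + v_{5} = 0  ⟹  sig = ⟨2 | 0⟩
  P = {1,2}:  v_{1} + v_{2} = v_{6}  ⟹  sig = ⟨2 | 1⟩
  P = {3,4}:  v_{3} + v_{4} = v_{8}  ⟹  sig = ⟨2 | 1⟩
  P = {3,6}:  v_{3} + v_{6} = v_{7}  ⟹  sig = ⟨2 | 1⟩
  P = {5,7}:  v_{5} + v_{7} = v_{6}  ⟹  sig = ⟨2 | 1⟩
  P = {5,8}:  v_{5} + v_{8} = v_{4}  ⟹  sig = ⟨2 | 1⟩
  P = {6,8}:  v_{6} + v_{8} = v_{4} + v_{7}  ⟹  sig = ⟨2 | 1 1⟩
  P = {1,3}:  v_{1} + v_{3} = v_{4} + 2·v_{7}  ⟹  sig = ⟨2 | 1 2⟩
  P = {1,5}:  v_{1} + v_{5} = v_{4} + 2·v_{6}  ⟹  sig = ⟨2 | 1 2⟩
  P = {1,8}:  v_{1} + v_{8} = 2·v_{4} + 2·v_{7}  ⟹  sig = ⟨2 | 2 2⟩
  P = {2,4,7}:  v_{2} + v_{4} + v_{7} = 0  ⟹  sig = ⟨3 | 0⟩
  P = {2,4,6}:  v_{2} + v_{4} + v_{6} = v_{5}  ⟹  sig = ⟨3 | 1⟩
  P = {2,7,8}:  v_{2} + v_{7} + v_{8} = v_{3}  ⟹  sig = ⟨3 | 1⟩
  P = {4,6,7}:  v_{4} + v_{6} + v_{7} = v_{1}  ⟹  sig = ⟨3 | 1⟩

Signatures (|P|; sorted positive RHS coefficients), sorted:
[⟨2 | 0⟩, ⟨2 | 1⟩, ⟨2 | 1⟩, ⟨2 | 1⟩, ⟨2 | 1⟩, ⟨2 | 1⟩, ⟨2 | 1 1⟩, ⟨2 | 1 2⟩, ⟨2 | 1 2⟩, ⟨2 | 2 2⟩, ⟨3 | 0⟩, ⟨3 | 1⟩, ⟨3 | 1⟩, ⟨3 | 1⟩]
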